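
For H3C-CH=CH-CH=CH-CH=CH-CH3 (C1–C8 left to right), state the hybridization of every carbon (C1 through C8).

C1 sp3, C2 sp2, C3 sp2, C4 sp2, C5 sp2, C6 sp2, C7 sp2, C8 sp3

C1 carries 4 σ bonds, giving a steric number of 4, so it is sp3.
C2 (3 σ bonds, plus one π bond) has steric number 3: sp2.
C3 is sp2: 3 σ bonds, plus one π bond, 3 electron-density regions.
C4 has 3 σ bonds, plus one π bond: steric number 3 → sp2.
C5 (3 σ bonds, plus one π bond) has steric number 3: sp2.
C6: 3 σ bonds, plus one π bond — 3 electron domains, sp2.
C7: 3 σ bonds, plus one π bond; 3 regions of electron density → sp2.
C8 has 4 σ bonds: steric number 4 → sp3.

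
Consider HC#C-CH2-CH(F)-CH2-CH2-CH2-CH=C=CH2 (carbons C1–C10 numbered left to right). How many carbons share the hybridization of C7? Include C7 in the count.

5

C7 is sp3 (only σ bonds).
C1: sp
C2: sp
C3: sp3 ✓
C4: sp3 ✓
C5: sp3 ✓
C6: sp3 ✓
C7: sp3 ✓
C8: sp2
C9: sp
C10: sp2
5 carbons are sp3.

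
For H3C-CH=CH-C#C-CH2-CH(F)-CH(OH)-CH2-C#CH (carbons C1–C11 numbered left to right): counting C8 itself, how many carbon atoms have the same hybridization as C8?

5

C8 is sp3 (only σ bonds).
C1: sp3 ✓
C2: sp2
C3: sp2
C4: sp
C5: sp
C6: sp3 ✓
C7: sp3 ✓
C8: sp3 ✓
C9: sp3 ✓
C10: sp
C11: sp
5 carbons are sp3.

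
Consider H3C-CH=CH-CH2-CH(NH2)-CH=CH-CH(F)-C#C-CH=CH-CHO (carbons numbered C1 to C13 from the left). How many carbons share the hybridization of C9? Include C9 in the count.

C9 is sp (two π bonds).
C1: sp3
C2: sp2
C3: sp2
C4: sp3
C5: sp3
C6: sp2
C7: sp2
C8: sp3
C9: sp ✓
C10: sp ✓
C11: sp2
C12: sp2
C13: sp2
2 carbons are sp.

2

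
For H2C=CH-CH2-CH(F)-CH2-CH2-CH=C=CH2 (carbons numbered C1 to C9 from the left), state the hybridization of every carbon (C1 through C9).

C1 sp2, C2 sp2, C3 sp3, C4 sp3, C5 sp3, C6 sp3, C7 sp2, C8 sp, C9 sp2

C1 has 3 σ bonds, plus one π bond: steric number 3 → sp2.
C2 has 3 σ bonds, plus one π bond: steric number 3 → sp2.
C3: 4 σ bonds — 4 electron domains, sp3.
C4 carries 4 σ bonds, giving a steric number of 4, so it is sp3.
C5 — 4 σ bonds. Steric number 4, so sp3.
C6 carries 4 σ bonds, giving a steric number of 4, so it is sp3.
C7 is sp2: 3 σ bonds, plus one π bond, 3 electron-density regions.
C8 (2 σ bonds, plus two π bonds) has steric number 2: sp.
C9 carries 3 σ bonds, plus one π bond, giving a steric number of 3, so it is sp2.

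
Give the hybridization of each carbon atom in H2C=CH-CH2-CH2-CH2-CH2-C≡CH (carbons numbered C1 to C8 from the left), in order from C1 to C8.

C1 sp2, C2 sp2, C3 sp3, C4 sp3, C5 sp3, C6 sp3, C7 sp, C8 sp

C1 has 3 σ bonds, plus one π bond: steric number 3 → sp2.
C2 is sp2: 3 σ bonds, plus one π bond, 3 electron-density regions.
C3 — 4 σ bonds. Steric number 4, so sp3.
C4: 4 σ bonds — 4 electron domains, sp3.
C5 — 4 σ bonds. Steric number 4, so sp3.
C6: 4 σ bonds; 4 regions of electron density → sp3.
C7: 2 σ bonds, plus two π bonds; 2 regions of electron density → sp.
C8 — 2 σ bonds, plus two π bonds. Steric number 2, so sp.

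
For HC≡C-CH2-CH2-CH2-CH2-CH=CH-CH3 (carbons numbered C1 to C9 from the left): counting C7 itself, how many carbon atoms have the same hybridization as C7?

C7 is sp2 (one π bond).
C1: sp
C2: sp
C3: sp3
C4: sp3
C5: sp3
C6: sp3
C7: sp2 ✓
C8: sp2 ✓
C9: sp3
2 carbons are sp2.

2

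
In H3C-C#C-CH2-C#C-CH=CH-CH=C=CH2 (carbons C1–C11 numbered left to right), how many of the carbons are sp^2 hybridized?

C1: sp3
C2: sp
C3: sp
C4: sp3
C5: sp
C6: sp
C7: sp2 ✓
C8: sp2 ✓
C9: sp2 ✓
C10: sp
C11: sp2 ✓
C7, C8, C9, C11 → 4 sp2 carbons.

4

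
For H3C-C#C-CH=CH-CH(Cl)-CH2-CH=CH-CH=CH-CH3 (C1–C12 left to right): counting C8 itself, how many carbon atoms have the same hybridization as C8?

6

C8 is sp2 (one π bond).
C1: sp3
C2: sp
C3: sp
C4: sp2 ✓
C5: sp2 ✓
C6: sp3
C7: sp3
C8: sp2 ✓
C9: sp2 ✓
C10: sp2 ✓
C11: sp2 ✓
C12: sp3
6 carbons are sp2.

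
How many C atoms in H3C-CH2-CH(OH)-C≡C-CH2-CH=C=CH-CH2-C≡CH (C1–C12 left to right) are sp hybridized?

C1: sp3
C2: sp3
C3: sp3
C4: sp ✓
C5: sp ✓
C6: sp3
C7: sp2
C8: sp ✓
C9: sp2
C10: sp3
C11: sp ✓
C12: sp ✓
C4, C5, C8, C11, C12 → 5 sp carbons.

5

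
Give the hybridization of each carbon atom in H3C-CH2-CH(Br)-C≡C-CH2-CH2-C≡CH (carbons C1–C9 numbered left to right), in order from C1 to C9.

C1 sp3, C2 sp3, C3 sp3, C4 sp, C5 sp, C6 sp3, C7 sp3, C8 sp, C9 sp

C1 carries 4 σ bonds, giving a steric number of 4, so it is sp3.
C2 carries 4 σ bonds, giving a steric number of 4, so it is sp3.
C3 (4 σ bonds) has steric number 4: sp3.
C4: 2 σ bonds, plus two π bonds — 2 electron domains, sp.
C5 (2 σ bonds, plus two π bonds) has steric number 2: sp.
C6: 4 σ bonds; 4 regions of electron density → sp3.
C7 — 4 σ bonds. Steric number 4, so sp3.
C8 — 2 σ bonds, plus two π bonds. Steric number 2, so sp.
C9 is sp: 2 σ bonds, plus two π bonds, 2 electron-density regions.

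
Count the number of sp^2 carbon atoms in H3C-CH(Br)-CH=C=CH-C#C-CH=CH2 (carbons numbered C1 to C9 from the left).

4

C1: sp3
C2: sp3
C3: sp2 ✓
C4: sp
C5: sp2 ✓
C6: sp
C7: sp
C8: sp2 ✓
C9: sp2 ✓
C3, C5, C8, C9 → 4 sp2 carbons.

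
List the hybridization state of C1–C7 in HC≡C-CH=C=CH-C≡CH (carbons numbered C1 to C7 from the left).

C1 sp, C2 sp, C3 sp2, C4 sp, C5 sp2, C6 sp, C7 sp

C1: 2 σ bonds, plus two π bonds; 2 regions of electron density → sp.
C2: 2 σ bonds, plus two π bonds; 2 regions of electron density → sp.
C3 (3 σ bonds, plus one π bond) has steric number 3: sp2.
C4 (2 σ bonds, plus two π bonds) has steric number 2: sp.
C5 — 3 σ bonds, plus one π bond. Steric number 3, so sp2.
C6: 2 σ bonds, plus two π bonds — 2 electron domains, sp.
C7 is sp: 2 σ bonds, plus two π bonds, 2 electron-density regions.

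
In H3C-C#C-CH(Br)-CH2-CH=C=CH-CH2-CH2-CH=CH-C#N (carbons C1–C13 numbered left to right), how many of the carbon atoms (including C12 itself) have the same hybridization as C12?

C12 is sp2 (one π bond).
C1: sp3
C2: sp
C3: sp
C4: sp3
C5: sp3
C6: sp2 ✓
C7: sp
C8: sp2 ✓
C9: sp3
C10: sp3
C11: sp2 ✓
C12: sp2 ✓
C13: sp
4 carbons are sp2.

4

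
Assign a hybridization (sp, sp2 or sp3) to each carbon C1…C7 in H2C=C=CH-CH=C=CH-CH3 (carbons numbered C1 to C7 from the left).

C1 — 3 σ bonds, plus one π bond. Steric number 3, so sp2.
C2 carries 2 σ bonds, plus two π bonds, giving a steric number of 2, so it is sp.
C3 is sp2: 3 σ bonds, plus one π bond, 3 electron-density regions.
C4 carries 3 σ bonds, plus one π bond, giving a steric number of 3, so it is sp2.
C5: 2 σ bonds, plus two π bonds; 2 regions of electron density → sp.
C6: 3 σ bonds, plus one π bond; 3 regions of electron density → sp2.
C7 carries 4 σ bonds, giving a steric number of 4, so it is sp3.

C1 sp2, C2 sp, C3 sp2, C4 sp2, C5 sp, C6 sp2, C7 sp3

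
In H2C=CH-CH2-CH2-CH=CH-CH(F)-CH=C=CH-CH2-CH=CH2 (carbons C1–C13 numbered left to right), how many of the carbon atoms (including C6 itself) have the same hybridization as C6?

C6 is sp2 (one π bond).
C1: sp2 ✓
C2: sp2 ✓
C3: sp3
C4: sp3
C5: sp2 ✓
C6: sp2 ✓
C7: sp3
C8: sp2 ✓
C9: sp
C10: sp2 ✓
C11: sp3
C12: sp2 ✓
C13: sp2 ✓
8 carbons are sp2.

8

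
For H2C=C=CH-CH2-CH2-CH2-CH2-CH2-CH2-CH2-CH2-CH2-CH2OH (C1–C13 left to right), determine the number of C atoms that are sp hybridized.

C1: sp2
C2: sp ✓
C3: sp2
C4: sp3
C5: sp3
C6: sp3
C7: sp3
C8: sp3
C9: sp3
C10: sp3
C11: sp3
C12: sp3
C13: sp3
C2 → 1 sp carbon.

1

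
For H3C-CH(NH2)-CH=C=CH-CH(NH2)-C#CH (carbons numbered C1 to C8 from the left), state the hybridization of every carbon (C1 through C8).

C1 sp3, C2 sp3, C3 sp2, C4 sp, C5 sp2, C6 sp3, C7 sp, C8 sp

C1 — 4 σ bonds. Steric number 4, so sp3.
C2 — 4 σ bonds. Steric number 4, so sp3.
C3 — 3 σ bonds, plus one π bond. Steric number 3, so sp2.
C4 carries 2 σ bonds, plus two π bonds, giving a steric number of 2, so it is sp.
C5 carries 3 σ bonds, plus one π bond, giving a steric number of 3, so it is sp2.
C6 carries 4 σ bonds, giving a steric number of 4, so it is sp3.
C7 is sp: 2 σ bonds, plus two π bonds, 2 electron-density regions.
C8 is sp: 2 σ bonds, plus two π bonds, 2 electron-density regions.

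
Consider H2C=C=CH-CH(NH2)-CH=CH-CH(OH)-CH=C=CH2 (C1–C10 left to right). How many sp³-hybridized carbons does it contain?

C1: sp2
C2: sp
C3: sp2
C4: sp3 ✓
C5: sp2
C6: sp2
C7: sp3 ✓
C8: sp2
C9: sp
C10: sp2
C4, C7 → 2 sp3 carbons.

2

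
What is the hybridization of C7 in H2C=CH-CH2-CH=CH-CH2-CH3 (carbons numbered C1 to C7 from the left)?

C7: 4 σ bonds — 4 electron domains, sp3.

sp3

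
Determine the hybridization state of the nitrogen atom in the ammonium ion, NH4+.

Four σ bonds, no lone pair → sp3, tetrahedral.

sp^3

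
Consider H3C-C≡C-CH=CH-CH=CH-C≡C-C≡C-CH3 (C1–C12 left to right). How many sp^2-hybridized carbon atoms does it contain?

4

C1: sp3
C2: sp
C3: sp
C4: sp2 ✓
C5: sp2 ✓
C6: sp2 ✓
C7: sp2 ✓
C8: sp
C9: sp
C10: sp
C11: sp
C12: sp3
C4, C5, C6, C7 → 4 sp2 carbons.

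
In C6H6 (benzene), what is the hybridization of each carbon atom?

sp^2

Every ring carbon has three σ bonds and contributes one p electron to the aromatic π system.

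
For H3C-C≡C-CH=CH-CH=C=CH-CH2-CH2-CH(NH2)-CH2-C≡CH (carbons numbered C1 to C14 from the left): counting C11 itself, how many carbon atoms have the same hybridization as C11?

5

C11 is sp3 (only σ bonds).
C1: sp3 ✓
C2: sp
C3: sp
C4: sp2
C5: sp2
C6: sp2
C7: sp
C8: sp2
C9: sp3 ✓
C10: sp3 ✓
C11: sp3 ✓
C12: sp3 ✓
C13: sp
C14: sp
5 carbons are sp3.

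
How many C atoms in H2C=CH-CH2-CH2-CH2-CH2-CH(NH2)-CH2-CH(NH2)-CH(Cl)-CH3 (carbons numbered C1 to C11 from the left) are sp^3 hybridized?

9

C1: sp2
C2: sp2
C3: sp3 ✓
C4: sp3 ✓
C5: sp3 ✓
C6: sp3 ✓
C7: sp3 ✓
C8: sp3 ✓
C9: sp3 ✓
C10: sp3 ✓
C11: sp3 ✓
C3, C4, C5, C6, C7, C8, C9, C10, C11 → 9 sp3 carbons.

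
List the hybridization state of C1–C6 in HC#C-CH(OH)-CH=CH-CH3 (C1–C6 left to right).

C1 sp, C2 sp, C3 sp3, C4 sp2, C5 sp2, C6 sp3

C1: 2 σ bonds, plus two π bonds — 2 electron domains, sp.
C2 carries 2 σ bonds, plus two π bonds, giving a steric number of 2, so it is sp.
C3 is sp3: 4 σ bonds, 4 electron-density regions.
C4 (3 σ bonds, plus one π bond) has steric number 3: sp2.
C5 has 3 σ bonds, plus one π bond: steric number 3 → sp2.
C6: 4 σ bonds; 4 regions of electron density → sp3.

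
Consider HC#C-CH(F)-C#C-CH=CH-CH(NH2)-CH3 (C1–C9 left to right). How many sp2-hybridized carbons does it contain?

2

C1: sp
C2: sp
C3: sp3
C4: sp
C5: sp
C6: sp2 ✓
C7: sp2 ✓
C8: sp3
C9: sp3
C6, C7 → 2 sp2 carbons.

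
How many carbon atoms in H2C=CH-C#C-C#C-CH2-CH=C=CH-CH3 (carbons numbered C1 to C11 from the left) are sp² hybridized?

C1: sp2 ✓
C2: sp2 ✓
C3: sp
C4: sp
C5: sp
C6: sp
C7: sp3
C8: sp2 ✓
C9: sp
C10: sp2 ✓
C11: sp3
C1, C2, C8, C10 → 4 sp2 carbons.

4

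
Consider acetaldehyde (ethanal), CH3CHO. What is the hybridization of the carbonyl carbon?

sp2

The carbonyl carbon — 3 σ bonds, plus one π bond. Steric number 3, so sp2.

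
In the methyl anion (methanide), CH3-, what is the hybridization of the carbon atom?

Three σ bonds + one lone pair = steric number 4 → sp3, pyramidal.

sp^3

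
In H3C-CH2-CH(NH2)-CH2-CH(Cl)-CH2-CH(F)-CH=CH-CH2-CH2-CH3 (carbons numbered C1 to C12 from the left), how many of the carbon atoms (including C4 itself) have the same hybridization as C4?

C4 is sp3 (only σ bonds).
C1: sp3 ✓
C2: sp3 ✓
C3: sp3 ✓
C4: sp3 ✓
C5: sp3 ✓
C6: sp3 ✓
C7: sp3 ✓
C8: sp2
C9: sp2
C10: sp3 ✓
C11: sp3 ✓
C12: sp3 ✓
10 carbons are sp3.

10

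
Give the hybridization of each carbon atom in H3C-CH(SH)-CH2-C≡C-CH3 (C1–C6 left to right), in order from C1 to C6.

C1 sp3, C2 sp3, C3 sp3, C4 sp, C5 sp, C6 sp3

C1 (4 σ bonds) has steric number 4: sp3.
C2: 4 σ bonds — 4 electron domains, sp3.
C3 — 4 σ bonds. Steric number 4, so sp3.
C4: 2 σ bonds, plus two π bonds — 2 electron domains, sp.
C5 has 2 σ bonds, plus two π bonds: steric number 2 → sp.
C6 carries 4 σ bonds, giving a steric number of 4, so it is sp3.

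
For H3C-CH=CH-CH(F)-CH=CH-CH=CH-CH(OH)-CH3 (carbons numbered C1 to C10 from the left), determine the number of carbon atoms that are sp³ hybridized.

4

C1: sp3 ✓
C2: sp2
C3: sp2
C4: sp3 ✓
C5: sp2
C6: sp2
C7: sp2
C8: sp2
C9: sp3 ✓
C10: sp3 ✓
C1, C4, C9, C10 → 4 sp3 carbons.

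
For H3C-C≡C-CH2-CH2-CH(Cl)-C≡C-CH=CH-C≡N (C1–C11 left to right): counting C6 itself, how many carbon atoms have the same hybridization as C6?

C6 is sp3 (only σ bonds).
C1: sp3 ✓
C2: sp
C3: sp
C4: sp3 ✓
C5: sp3 ✓
C6: sp3 ✓
C7: sp
C8: sp
C9: sp2
C10: sp2
C11: sp
4 carbons are sp3.

4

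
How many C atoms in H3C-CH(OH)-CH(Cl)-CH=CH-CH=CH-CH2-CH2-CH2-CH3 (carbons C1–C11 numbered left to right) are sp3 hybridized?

C1: sp3 ✓
C2: sp3 ✓
C3: sp3 ✓
C4: sp2
C5: sp2
C6: sp2
C7: sp2
C8: sp3 ✓
C9: sp3 ✓
C10: sp3 ✓
C11: sp3 ✓
C1, C2, C3, C8, C9, C10, C11 → 7 sp3 carbons.

7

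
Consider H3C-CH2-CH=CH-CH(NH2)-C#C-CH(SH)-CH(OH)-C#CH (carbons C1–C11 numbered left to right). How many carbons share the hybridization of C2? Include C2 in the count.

5

C2 is sp3 (only σ bonds).
C1: sp3 ✓
C2: sp3 ✓
C3: sp2
C4: sp2
C5: sp3 ✓
C6: sp
C7: sp
C8: sp3 ✓
C9: sp3 ✓
C10: sp
C11: sp
5 carbons are sp3.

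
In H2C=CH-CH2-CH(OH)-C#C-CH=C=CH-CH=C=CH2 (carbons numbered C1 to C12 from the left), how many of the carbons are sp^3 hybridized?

C1: sp2
C2: sp2
C3: sp3 ✓
C4: sp3 ✓
C5: sp
C6: sp
C7: sp2
C8: sp
C9: sp2
C10: sp2
C11: sp
C12: sp2
C3, C4 → 2 sp3 carbons.

2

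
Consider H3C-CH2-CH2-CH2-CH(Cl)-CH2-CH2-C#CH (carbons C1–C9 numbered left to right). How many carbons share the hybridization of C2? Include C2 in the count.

7

C2 is sp3 (only σ bonds).
C1: sp3 ✓
C2: sp3 ✓
C3: sp3 ✓
C4: sp3 ✓
C5: sp3 ✓
C6: sp3 ✓
C7: sp3 ✓
C8: sp
C9: sp
7 carbons are sp3.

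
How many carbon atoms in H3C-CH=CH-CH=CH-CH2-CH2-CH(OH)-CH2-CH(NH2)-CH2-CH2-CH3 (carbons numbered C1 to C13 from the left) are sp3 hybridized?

C1: sp3 ✓
C2: sp2
C3: sp2
C4: sp2
C5: sp2
C6: sp3 ✓
C7: sp3 ✓
C8: sp3 ✓
C9: sp3 ✓
C10: sp3 ✓
C11: sp3 ✓
C12: sp3 ✓
C13: sp3 ✓
C1, C6, C7, C8, C9, C10, C11, C12, C13 → 9 sp3 carbons.

9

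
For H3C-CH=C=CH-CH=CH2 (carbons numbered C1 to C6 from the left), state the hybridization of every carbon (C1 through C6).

C1 sp3, C2 sp2, C3 sp, C4 sp2, C5 sp2, C6 sp2

C1: 4 σ bonds; 4 regions of electron density → sp3.
C2 carries 3 σ bonds, plus one π bond, giving a steric number of 3, so it is sp2.
C3: 2 σ bonds, plus two π bonds — 2 electron domains, sp.
C4 — 3 σ bonds, plus one π bond. Steric number 3, so sp2.
C5: 3 σ bonds, plus one π bond — 3 electron domains, sp2.
C6 (3 σ bonds, plus one π bond) has steric number 3: sp2.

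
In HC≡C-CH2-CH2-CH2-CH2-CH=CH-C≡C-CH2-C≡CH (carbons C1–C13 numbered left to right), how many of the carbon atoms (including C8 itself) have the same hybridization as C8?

2

C8 is sp2 (one π bond).
C1: sp
C2: sp
C3: sp3
C4: sp3
C5: sp3
C6: sp3
C7: sp2 ✓
C8: sp2 ✓
C9: sp
C10: sp
C11: sp3
C12: sp
C13: sp
2 carbons are sp2.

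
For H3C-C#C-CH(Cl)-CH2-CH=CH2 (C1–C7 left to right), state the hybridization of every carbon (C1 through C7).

C1: 4 σ bonds — 4 electron domains, sp3.
C2: 2 σ bonds, plus two π bonds — 2 electron domains, sp.
C3 carries 2 σ bonds, plus two π bonds, giving a steric number of 2, so it is sp.
C4 carries 4 σ bonds, giving a steric number of 4, so it is sp3.
C5 — 4 σ bonds. Steric number 4, so sp3.
C6: 3 σ bonds, plus one π bond — 3 electron domains, sp2.
C7 is sp2: 3 σ bonds, plus one π bond, 3 electron-density regions.

C1 sp3, C2 sp, C3 sp, C4 sp3, C5 sp3, C6 sp2, C7 sp2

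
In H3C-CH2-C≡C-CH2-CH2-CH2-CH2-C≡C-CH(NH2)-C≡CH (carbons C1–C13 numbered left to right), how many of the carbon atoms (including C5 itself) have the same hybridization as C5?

7

C5 is sp3 (only σ bonds).
C1: sp3 ✓
C2: sp3 ✓
C3: sp
C4: sp
C5: sp3 ✓
C6: sp3 ✓
C7: sp3 ✓
C8: sp3 ✓
C9: sp
C10: sp
C11: sp3 ✓
C12: sp
C13: sp
7 carbons are sp3.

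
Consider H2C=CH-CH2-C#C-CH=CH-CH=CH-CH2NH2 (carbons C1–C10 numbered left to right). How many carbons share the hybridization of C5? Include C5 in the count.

C5 is sp (two π bonds).
C1: sp2
C2: sp2
C3: sp3
C4: sp ✓
C5: sp ✓
C6: sp2
C7: sp2
C8: sp2
C9: sp2
C10: sp3
2 carbons are sp.

2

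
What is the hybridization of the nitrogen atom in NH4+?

Four σ bonds, no lone pair → sp3, tetrahedral.

sp3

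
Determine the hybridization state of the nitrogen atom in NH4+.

sp^3

Four σ bonds, no lone pair → sp3, tetrahedral.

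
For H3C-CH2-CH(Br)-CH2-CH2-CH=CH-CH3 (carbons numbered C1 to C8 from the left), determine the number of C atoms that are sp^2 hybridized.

C1: sp3
C2: sp3
C3: sp3
C4: sp3
C5: sp3
C6: sp2 ✓
C7: sp2 ✓
C8: sp3
C6, C7 → 2 sp2 carbons.

2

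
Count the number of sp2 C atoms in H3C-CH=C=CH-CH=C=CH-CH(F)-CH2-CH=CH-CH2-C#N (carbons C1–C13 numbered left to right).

6

C1: sp3
C2: sp2 ✓
C3: sp
C4: sp2 ✓
C5: sp2 ✓
C6: sp
C7: sp2 ✓
C8: sp3
C9: sp3
C10: sp2 ✓
C11: sp2 ✓
C12: sp3
C13: sp
C2, C4, C5, C7, C10, C11 → 6 sp2 carbons.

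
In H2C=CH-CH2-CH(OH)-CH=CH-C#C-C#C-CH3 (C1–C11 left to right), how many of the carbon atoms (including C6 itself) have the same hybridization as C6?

C6 is sp2 (one π bond).
C1: sp2 ✓
C2: sp2 ✓
C3: sp3
C4: sp3
C5: sp2 ✓
C6: sp2 ✓
C7: sp
C8: sp
C9: sp
C10: sp
C11: sp3
4 carbons are sp2.

4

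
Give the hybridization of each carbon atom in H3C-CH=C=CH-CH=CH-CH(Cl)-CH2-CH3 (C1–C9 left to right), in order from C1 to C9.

C1 (4 σ bonds) has steric number 4: sp3.
C2 is sp2: 3 σ bonds, plus one π bond, 3 electron-density regions.
C3 has 2 σ bonds, plus two π bonds: steric number 2 → sp.
C4 is sp2: 3 σ bonds, plus one π bond, 3 electron-density regions.
C5 is sp2: 3 σ bonds, plus one π bond, 3 electron-density regions.
C6: 3 σ bonds, plus one π bond; 3 regions of electron density → sp2.
C7: 4 σ bonds — 4 electron domains, sp3.
C8: 4 σ bonds — 4 electron domains, sp3.
C9: 4 σ bonds — 4 electron domains, sp3.

C1 sp3, C2 sp2, C3 sp, C4 sp2, C5 sp2, C6 sp2, C7 sp3, C8 sp3, C9 sp3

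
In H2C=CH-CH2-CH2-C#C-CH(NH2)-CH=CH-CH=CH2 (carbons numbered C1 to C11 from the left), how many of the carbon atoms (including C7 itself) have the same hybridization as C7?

C7 is sp3 (only σ bonds).
C1: sp2
C2: sp2
C3: sp3 ✓
C4: sp3 ✓
C5: sp
C6: sp
C7: sp3 ✓
C8: sp2
C9: sp2
C10: sp2
C11: sp2
3 carbons are sp3.

3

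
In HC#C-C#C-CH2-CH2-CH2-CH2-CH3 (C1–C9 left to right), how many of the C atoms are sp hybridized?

C1: sp ✓
C2: sp ✓
C3: sp ✓
C4: sp ✓
C5: sp3
C6: sp3
C7: sp3
C8: sp3
C9: sp3
C1, C2, C3, C4 → 4 sp carbons.

4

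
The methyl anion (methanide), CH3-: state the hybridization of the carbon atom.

sp³

Three σ bonds + one lone pair = steric number 4 → sp3, pyramidal.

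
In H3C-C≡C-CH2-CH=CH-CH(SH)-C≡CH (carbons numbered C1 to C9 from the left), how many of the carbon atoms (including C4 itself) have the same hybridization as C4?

3

C4 is sp3 (only σ bonds).
C1: sp3 ✓
C2: sp
C3: sp
C4: sp3 ✓
C5: sp2
C6: sp2
C7: sp3 ✓
C8: sp
C9: sp
3 carbons are sp3.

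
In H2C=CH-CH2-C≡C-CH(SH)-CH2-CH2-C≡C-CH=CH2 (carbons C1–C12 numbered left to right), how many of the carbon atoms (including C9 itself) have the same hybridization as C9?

4

C9 is sp (two π bonds).
C1: sp2
C2: sp2
C3: sp3
C4: sp ✓
C5: sp ✓
C6: sp3
C7: sp3
C8: sp3
C9: sp ✓
C10: sp ✓
C11: sp2
C12: sp2
4 carbons are sp.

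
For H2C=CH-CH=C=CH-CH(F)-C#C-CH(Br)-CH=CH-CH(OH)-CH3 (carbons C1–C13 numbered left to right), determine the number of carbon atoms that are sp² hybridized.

C1: sp2 ✓
C2: sp2 ✓
C3: sp2 ✓
C4: sp
C5: sp2 ✓
C6: sp3
C7: sp
C8: sp
C9: sp3
C10: sp2 ✓
C11: sp2 ✓
C12: sp3
C13: sp3
C1, C2, C3, C5, C10, C11 → 6 sp2 carbons.

6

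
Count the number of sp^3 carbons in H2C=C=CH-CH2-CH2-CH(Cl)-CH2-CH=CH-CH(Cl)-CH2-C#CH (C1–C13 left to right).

C1: sp2
C2: sp
C3: sp2
C4: sp3 ✓
C5: sp3 ✓
C6: sp3 ✓
C7: sp3 ✓
C8: sp2
C9: sp2
C10: sp3 ✓
C11: sp3 ✓
C12: sp
C13: sp
C4, C5, C6, C7, C10, C11 → 6 sp3 carbons.

6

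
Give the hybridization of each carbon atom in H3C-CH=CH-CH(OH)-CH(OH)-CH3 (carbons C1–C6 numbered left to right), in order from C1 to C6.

C1 sp3, C2 sp2, C3 sp2, C4 sp3, C5 sp3, C6 sp3

C1 carries 4 σ bonds, giving a steric number of 4, so it is sp3.
C2 is sp2: 3 σ bonds, plus one π bond, 3 electron-density regions.
C3 (3 σ bonds, plus one π bond) has steric number 3: sp2.
C4: 4 σ bonds — 4 electron domains, sp3.
C5 — 4 σ bonds. Steric number 4, so sp3.
C6: 4 σ bonds; 4 regions of electron density → sp3.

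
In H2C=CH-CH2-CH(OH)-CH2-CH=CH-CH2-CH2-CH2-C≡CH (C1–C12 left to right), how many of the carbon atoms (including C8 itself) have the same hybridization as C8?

C8 is sp3 (only σ bonds).
C1: sp2
C2: sp2
C3: sp3 ✓
C4: sp3 ✓
C5: sp3 ✓
C6: sp2
C7: sp2
C8: sp3 ✓
C9: sp3 ✓
C10: sp3 ✓
C11: sp
C12: sp
6 carbons are sp3.

6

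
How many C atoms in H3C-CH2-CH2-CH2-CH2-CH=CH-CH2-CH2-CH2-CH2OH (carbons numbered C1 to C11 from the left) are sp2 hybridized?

C1: sp3
C2: sp3
C3: sp3
C4: sp3
C5: sp3
C6: sp2 ✓
C7: sp2 ✓
C8: sp3
C9: sp3
C10: sp3
C11: sp3
C6, C7 → 2 sp2 carbons.

2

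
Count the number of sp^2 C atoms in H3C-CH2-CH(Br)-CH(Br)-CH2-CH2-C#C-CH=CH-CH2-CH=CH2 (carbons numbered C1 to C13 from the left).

C1: sp3
C2: sp3
C3: sp3
C4: sp3
C5: sp3
C6: sp3
C7: sp
C8: sp
C9: sp2 ✓
C10: sp2 ✓
C11: sp3
C12: sp2 ✓
C13: sp2 ✓
C9, C10, C12, C13 → 4 sp2 carbons.

4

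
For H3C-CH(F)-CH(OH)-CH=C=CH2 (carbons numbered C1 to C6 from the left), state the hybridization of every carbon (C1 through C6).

C1 sp3, C2 sp3, C3 sp3, C4 sp2, C5 sp, C6 sp2

C1 carries 4 σ bonds, giving a steric number of 4, so it is sp3.
C2 has 4 σ bonds: steric number 4 → sp3.
C3 is sp3: 4 σ bonds, 4 electron-density regions.
C4 is sp2: 3 σ bonds, plus one π bond, 3 electron-density regions.
C5 is sp: 2 σ bonds, plus two π bonds, 2 electron-density regions.
C6 is sp2: 3 σ bonds, plus one π bond, 3 electron-density regions.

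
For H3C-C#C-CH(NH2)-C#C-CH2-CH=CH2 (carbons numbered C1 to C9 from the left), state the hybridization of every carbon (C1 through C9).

C1 — 4 σ bonds. Steric number 4, so sp3.
C2 has 2 σ bonds, plus two π bonds: steric number 2 → sp.
C3 is sp: 2 σ bonds, plus two π bonds, 2 electron-density regions.
C4 has 4 σ bonds: steric number 4 → sp3.
C5: 2 σ bonds, plus two π bonds — 2 electron domains, sp.
C6 — 2 σ bonds, plus two π bonds. Steric number 2, so sp.
C7 is sp3: 4 σ bonds, 4 electron-density regions.
C8 has 3 σ bonds, plus one π bond: steric number 3 → sp2.
C9 is sp2: 3 σ bonds, plus one π bond, 3 electron-density regions.

C1 sp3, C2 sp, C3 sp, C4 sp3, C5 sp, C6 sp, C7 sp3, C8 sp2, C9 sp2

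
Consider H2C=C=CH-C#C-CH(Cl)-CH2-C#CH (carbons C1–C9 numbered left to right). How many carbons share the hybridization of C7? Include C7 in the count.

2

C7 is sp3 (only σ bonds).
C1: sp2
C2: sp
C3: sp2
C4: sp
C5: sp
C6: sp3 ✓
C7: sp3 ✓
C8: sp
C9: sp
2 carbons are sp3.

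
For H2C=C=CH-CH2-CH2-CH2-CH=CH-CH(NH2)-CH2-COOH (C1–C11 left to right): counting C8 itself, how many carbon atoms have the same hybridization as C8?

5

C8 is sp2 (one π bond).
C1: sp2 ✓
C2: sp
C3: sp2 ✓
C4: sp3
C5: sp3
C6: sp3
C7: sp2 ✓
C8: sp2 ✓
C9: sp3
C10: sp3
C11: sp2 ✓
5 carbons are sp2.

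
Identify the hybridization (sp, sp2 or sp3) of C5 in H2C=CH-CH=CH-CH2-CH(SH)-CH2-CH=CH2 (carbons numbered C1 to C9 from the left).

sp3

C5 has 4 σ bonds: steric number 4 → sp3.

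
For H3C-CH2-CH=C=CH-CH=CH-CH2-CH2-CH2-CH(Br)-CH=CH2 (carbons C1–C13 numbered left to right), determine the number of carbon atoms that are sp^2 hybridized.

6

C1: sp3
C2: sp3
C3: sp2 ✓
C4: sp
C5: sp2 ✓
C6: sp2 ✓
C7: sp2 ✓
C8: sp3
C9: sp3
C10: sp3
C11: sp3
C12: sp2 ✓
C13: sp2 ✓
C3, C5, C6, C7, C12, C13 → 6 sp2 carbons.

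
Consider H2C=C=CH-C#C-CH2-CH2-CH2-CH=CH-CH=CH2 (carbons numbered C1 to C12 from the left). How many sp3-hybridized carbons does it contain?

3

C1: sp2
C2: sp
C3: sp2
C4: sp
C5: sp
C6: sp3 ✓
C7: sp3 ✓
C8: sp3 ✓
C9: sp2
C10: sp2
C11: sp2
C12: sp2
C6, C7, C8 → 3 sp3 carbons.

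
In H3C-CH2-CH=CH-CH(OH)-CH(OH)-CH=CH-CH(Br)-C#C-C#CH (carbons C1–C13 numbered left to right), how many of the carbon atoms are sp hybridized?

4

C1: sp3
C2: sp3
C3: sp2
C4: sp2
C5: sp3
C6: sp3
C7: sp2
C8: sp2
C9: sp3
C10: sp ✓
C11: sp ✓
C12: sp ✓
C13: sp ✓
C10, C11, C12, C13 → 4 sp carbons.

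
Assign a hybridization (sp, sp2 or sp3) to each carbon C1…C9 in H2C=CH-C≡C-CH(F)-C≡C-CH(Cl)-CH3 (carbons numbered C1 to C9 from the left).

C1 carries 3 σ bonds, plus one π bond, giving a steric number of 3, so it is sp2.
C2 is sp2: 3 σ bonds, plus one π bond, 3 electron-density regions.
C3 is sp: 2 σ bonds, plus two π bonds, 2 electron-density regions.
C4 is sp: 2 σ bonds, plus two π bonds, 2 electron-density regions.
C5 has 4 σ bonds: steric number 4 → sp3.
C6 is sp: 2 σ bonds, plus two π bonds, 2 electron-density regions.
C7 is sp: 2 σ bonds, plus two π bonds, 2 electron-density regions.
C8: 4 σ bonds — 4 electron domains, sp3.
C9 (4 σ bonds) has steric number 4: sp3.

C1 sp2, C2 sp2, C3 sp, C4 sp, C5 sp3, C6 sp, C7 sp, C8 sp3, C9 sp3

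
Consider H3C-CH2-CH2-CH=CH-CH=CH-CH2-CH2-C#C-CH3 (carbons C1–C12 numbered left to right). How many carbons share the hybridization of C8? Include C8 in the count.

C8 is sp3 (only σ bonds).
C1: sp3 ✓
C2: sp3 ✓
C3: sp3 ✓
C4: sp2
C5: sp2
C6: sp2
C7: sp2
C8: sp3 ✓
C9: sp3 ✓
C10: sp
C11: sp
C12: sp3 ✓
6 carbons are sp3.

6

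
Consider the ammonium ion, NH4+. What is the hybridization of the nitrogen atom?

sp³

Four σ bonds, no lone pair → sp3, tetrahedral.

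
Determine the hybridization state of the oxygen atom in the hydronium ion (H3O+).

Three σ bonds + one lone pair = steric number 4 → sp3.

sp^3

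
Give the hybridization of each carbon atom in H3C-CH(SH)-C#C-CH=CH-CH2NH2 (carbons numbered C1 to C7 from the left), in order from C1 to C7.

C1 carries 4 σ bonds, giving a steric number of 4, so it is sp3.
C2: 4 σ bonds — 4 electron domains, sp3.
C3 carries 2 σ bonds, plus two π bonds, giving a steric number of 2, so it is sp.
C4: 2 σ bonds, plus two π bonds — 2 electron domains, sp.
C5: 3 σ bonds, plus one π bond; 3 regions of electron density → sp2.
C6: 3 σ bonds, plus one π bond — 3 electron domains, sp2.
C7 (4 σ bonds) has steric number 4: sp3.

C1 sp3, C2 sp3, C3 sp, C4 sp, C5 sp2, C6 sp2, C7 sp3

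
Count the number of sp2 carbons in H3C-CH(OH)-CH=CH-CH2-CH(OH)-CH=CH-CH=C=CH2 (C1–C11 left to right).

6

C1: sp3
C2: sp3
C3: sp2 ✓
C4: sp2 ✓
C5: sp3
C6: sp3
C7: sp2 ✓
C8: sp2 ✓
C9: sp2 ✓
C10: sp
C11: sp2 ✓
C3, C4, C7, C8, C9, C11 → 6 sp2 carbons.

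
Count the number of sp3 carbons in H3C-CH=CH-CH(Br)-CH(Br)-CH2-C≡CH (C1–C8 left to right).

C1: sp3 ✓
C2: sp2
C3: sp2
C4: sp3 ✓
C5: sp3 ✓
C6: sp3 ✓
C7: sp
C8: sp
C1, C4, C5, C6 → 4 sp3 carbons.

4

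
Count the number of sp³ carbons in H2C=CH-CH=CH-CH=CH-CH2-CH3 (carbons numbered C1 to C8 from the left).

C1: sp2
C2: sp2
C3: sp2
C4: sp2
C5: sp2
C6: sp2
C7: sp3 ✓
C8: sp3 ✓
C7, C8 → 2 sp3 carbons.

2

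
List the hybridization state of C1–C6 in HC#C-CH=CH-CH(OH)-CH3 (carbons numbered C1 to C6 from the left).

C1 sp, C2 sp, C3 sp2, C4 sp2, C5 sp3, C6 sp3

C1 carries 2 σ bonds, plus two π bonds, giving a steric number of 2, so it is sp.
C2 — 2 σ bonds, plus two π bonds. Steric number 2, so sp.
C3 has 3 σ bonds, plus one π bond: steric number 3 → sp2.
C4 carries 3 σ bonds, plus one π bond, giving a steric number of 3, so it is sp2.
C5 (4 σ bonds) has steric number 4: sp3.
C6: 4 σ bonds; 4 regions of electron density → sp3.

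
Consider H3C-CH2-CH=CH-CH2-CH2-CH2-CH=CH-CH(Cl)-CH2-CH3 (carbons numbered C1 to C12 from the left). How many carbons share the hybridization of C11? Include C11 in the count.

8

C11 is sp3 (only σ bonds).
C1: sp3 ✓
C2: sp3 ✓
C3: sp2
C4: sp2
C5: sp3 ✓
C6: sp3 ✓
C7: sp3 ✓
C8: sp2
C9: sp2
C10: sp3 ✓
C11: sp3 ✓
C12: sp3 ✓
8 carbons are sp3.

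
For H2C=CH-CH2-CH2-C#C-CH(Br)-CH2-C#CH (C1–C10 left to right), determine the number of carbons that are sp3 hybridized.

4

C1: sp2
C2: sp2
C3: sp3 ✓
C4: sp3 ✓
C5: sp
C6: sp
C7: sp3 ✓
C8: sp3 ✓
C9: sp
C10: sp
C3, C4, C7, C8 → 4 sp3 carbons.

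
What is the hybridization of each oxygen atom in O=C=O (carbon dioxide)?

One σ bond + two lone pairs = steric number 3 → sp2.

sp2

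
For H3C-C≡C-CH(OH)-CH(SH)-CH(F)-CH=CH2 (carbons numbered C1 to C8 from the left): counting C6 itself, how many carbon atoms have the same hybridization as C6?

4

C6 is sp3 (only σ bonds).
C1: sp3 ✓
C2: sp
C3: sp
C4: sp3 ✓
C5: sp3 ✓
C6: sp3 ✓
C7: sp2
C8: sp2
4 carbons are sp3.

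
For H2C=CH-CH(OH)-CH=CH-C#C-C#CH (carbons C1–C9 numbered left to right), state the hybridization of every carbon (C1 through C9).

C1 sp2, C2 sp2, C3 sp3, C4 sp2, C5 sp2, C6 sp, C7 sp, C8 sp, C9 sp

C1 — 3 σ bonds, plus one π bond. Steric number 3, so sp2.
C2 carries 3 σ bonds, plus one π bond, giving a steric number of 3, so it is sp2.
C3 (4 σ bonds) has steric number 4: sp3.
C4: 3 σ bonds, plus one π bond — 3 electron domains, sp2.
C5: 3 σ bonds, plus one π bond; 3 regions of electron density → sp2.
C6 has 2 σ bonds, plus two π bonds: steric number 2 → sp.
C7: 2 σ bonds, plus two π bonds; 2 regions of electron density → sp.
C8: 2 σ bonds, plus two π bonds — 2 electron domains, sp.
C9 is sp: 2 σ bonds, plus two π bonds, 2 electron-density regions.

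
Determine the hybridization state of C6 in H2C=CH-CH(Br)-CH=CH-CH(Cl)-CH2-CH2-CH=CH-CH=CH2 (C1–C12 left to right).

C6 — 4 σ bonds. Steric number 4, so sp3.

sp³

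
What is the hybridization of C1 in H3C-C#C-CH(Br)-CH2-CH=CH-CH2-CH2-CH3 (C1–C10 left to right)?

sp³

C1 has 4 σ bonds: steric number 4 → sp3.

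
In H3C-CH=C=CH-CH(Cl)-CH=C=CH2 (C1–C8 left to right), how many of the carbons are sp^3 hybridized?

2

C1: sp3 ✓
C2: sp2
C3: sp
C4: sp2
C5: sp3 ✓
C6: sp2
C7: sp
C8: sp2
C1, C5 → 2 sp3 carbons.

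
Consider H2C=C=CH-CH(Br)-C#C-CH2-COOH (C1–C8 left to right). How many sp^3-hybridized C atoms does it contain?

C1: sp2
C2: sp
C3: sp2
C4: sp3 ✓
C5: sp
C6: sp
C7: sp3 ✓
C8: sp2
C4, C7 → 2 sp3 carbons.

2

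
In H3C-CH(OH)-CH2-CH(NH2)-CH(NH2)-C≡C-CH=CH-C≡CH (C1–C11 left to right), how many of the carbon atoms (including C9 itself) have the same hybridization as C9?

C9 is sp2 (one π bond).
C1: sp3
C2: sp3
C3: sp3
C4: sp3
C5: sp3
C6: sp
C7: sp
C8: sp2 ✓
C9: sp2 ✓
C10: sp
C11: sp
2 carbons are sp2.

2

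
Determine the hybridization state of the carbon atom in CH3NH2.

The carbon atom is sp3: 4 σ bonds, 4 electron-density regions.

sp³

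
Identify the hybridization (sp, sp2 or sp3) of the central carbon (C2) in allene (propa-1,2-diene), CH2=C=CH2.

Two σ bonds and two π bonds (one to each neighbour) → sp.

sp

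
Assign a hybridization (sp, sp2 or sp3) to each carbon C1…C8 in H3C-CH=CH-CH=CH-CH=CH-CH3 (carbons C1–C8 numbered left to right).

C1 sp3, C2 sp2, C3 sp2, C4 sp2, C5 sp2, C6 sp2, C7 sp2, C8 sp3

C1 — 4 σ bonds. Steric number 4, so sp3.
C2: 3 σ bonds, plus one π bond; 3 regions of electron density → sp2.
C3 — 3 σ bonds, plus one π bond. Steric number 3, so sp2.
C4 carries 3 σ bonds, plus one π bond, giving a steric number of 3, so it is sp2.
C5 has 3 σ bonds, plus one π bond: steric number 3 → sp2.
C6 carries 3 σ bonds, plus one π bond, giving a steric number of 3, so it is sp2.
C7: 3 σ bonds, plus one π bond — 3 electron domains, sp2.
C8 carries 4 σ bonds, giving a steric number of 4, so it is sp3.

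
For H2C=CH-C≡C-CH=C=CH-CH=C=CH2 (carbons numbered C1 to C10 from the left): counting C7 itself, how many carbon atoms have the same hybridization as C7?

C7 is sp2 (one π bond).
C1: sp2 ✓
C2: sp2 ✓
C3: sp
C4: sp
C5: sp2 ✓
C6: sp
C7: sp2 ✓
C8: sp2 ✓
C9: sp
C10: sp2 ✓
6 carbons are sp2.

6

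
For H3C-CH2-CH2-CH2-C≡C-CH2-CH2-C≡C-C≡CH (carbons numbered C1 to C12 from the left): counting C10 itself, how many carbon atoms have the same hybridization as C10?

6

C10 is sp (two π bonds).
C1: sp3
C2: sp3
C3: sp3
C4: sp3
C5: sp ✓
C6: sp ✓
C7: sp3
C8: sp3
C9: sp ✓
C10: sp ✓
C11: sp ✓
C12: sp ✓
6 carbons are sp.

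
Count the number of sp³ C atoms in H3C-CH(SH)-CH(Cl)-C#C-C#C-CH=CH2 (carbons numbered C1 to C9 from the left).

C1: sp3 ✓
C2: sp3 ✓
C3: sp3 ✓
C4: sp
C5: sp
C6: sp
C7: sp
C8: sp2
C9: sp2
C1, C2, C3 → 3 sp3 carbons.

3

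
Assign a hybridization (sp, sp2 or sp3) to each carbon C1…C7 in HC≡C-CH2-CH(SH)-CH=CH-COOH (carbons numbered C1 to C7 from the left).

C1 sp, C2 sp, C3 sp3, C4 sp3, C5 sp2, C6 sp2, C7 sp2

C1 carries 2 σ bonds, plus two π bonds, giving a steric number of 2, so it is sp.
C2: 2 σ bonds, plus two π bonds — 2 electron domains, sp.
C3 has 4 σ bonds: steric number 4 → sp3.
C4: 4 σ bonds; 4 regions of electron density → sp3.
C5: 3 σ bonds, plus one π bond — 3 electron domains, sp2.
C6: 3 σ bonds, plus one π bond; 3 regions of electron density → sp2.
C7 carries 3 σ bonds, plus one π bond, giving a steric number of 3, so it is sp2.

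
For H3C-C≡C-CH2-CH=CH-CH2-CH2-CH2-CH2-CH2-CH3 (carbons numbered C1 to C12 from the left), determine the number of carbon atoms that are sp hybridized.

C1: sp3
C2: sp ✓
C3: sp ✓
C4: sp3
C5: sp2
C6: sp2
C7: sp3
C8: sp3
C9: sp3
C10: sp3
C11: sp3
C12: sp3
C2, C3 → 2 sp carbons.

2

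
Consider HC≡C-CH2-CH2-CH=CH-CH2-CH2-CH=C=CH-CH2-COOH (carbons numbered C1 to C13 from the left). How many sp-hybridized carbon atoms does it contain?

C1: sp ✓
C2: sp ✓
C3: sp3
C4: sp3
C5: sp2
C6: sp2
C7: sp3
C8: sp3
C9: sp2
C10: sp ✓
C11: sp2
C12: sp3
C13: sp2
C1, C2, C10 → 3 sp carbons.

3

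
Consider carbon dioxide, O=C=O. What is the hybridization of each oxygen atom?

One σ bond + two lone pairs = steric number 3 → sp2.

sp²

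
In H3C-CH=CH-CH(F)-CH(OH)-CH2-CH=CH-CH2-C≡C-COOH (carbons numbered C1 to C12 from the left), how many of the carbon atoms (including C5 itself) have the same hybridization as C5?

C5 is sp3 (only σ bonds).
C1: sp3 ✓
C2: sp2
C3: sp2
C4: sp3 ✓
C5: sp3 ✓
C6: sp3 ✓
C7: sp2
C8: sp2
C9: sp3 ✓
C10: sp
C11: sp
C12: sp2
5 carbons are sp3.

5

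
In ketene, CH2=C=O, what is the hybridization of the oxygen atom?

sp^2

The oxygen atom has 1 σ bond and 2 lone pairs, plus one π bond: steric number 3 → sp2.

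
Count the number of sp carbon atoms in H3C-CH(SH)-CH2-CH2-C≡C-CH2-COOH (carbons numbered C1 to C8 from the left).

C1: sp3
C2: sp3
C3: sp3
C4: sp3
C5: sp ✓
C6: sp ✓
C7: sp3
C8: sp2
C5, C6 → 2 sp carbons.

2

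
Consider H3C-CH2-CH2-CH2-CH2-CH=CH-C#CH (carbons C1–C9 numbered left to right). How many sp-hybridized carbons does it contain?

C1: sp3
C2: sp3
C3: sp3
C4: sp3
C5: sp3
C6: sp2
C7: sp2
C8: sp ✓
C9: sp ✓
C8, C9 → 2 sp carbons.

2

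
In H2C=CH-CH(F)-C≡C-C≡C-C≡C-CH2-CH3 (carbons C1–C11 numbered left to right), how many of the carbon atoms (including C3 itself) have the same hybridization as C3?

C3 is sp3 (only σ bonds).
C1: sp2
C2: sp2
C3: sp3 ✓
C4: sp
C5: sp
C6: sp
C7: sp
C8: sp
C9: sp
C10: sp3 ✓
C11: sp3 ✓
3 carbons are sp3.

3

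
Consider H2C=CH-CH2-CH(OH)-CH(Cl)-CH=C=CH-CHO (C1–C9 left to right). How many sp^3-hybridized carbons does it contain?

3

C1: sp2
C2: sp2
C3: sp3 ✓
C4: sp3 ✓
C5: sp3 ✓
C6: sp2
C7: sp
C8: sp2
C9: sp2
C3, C4, C5 → 3 sp3 carbons.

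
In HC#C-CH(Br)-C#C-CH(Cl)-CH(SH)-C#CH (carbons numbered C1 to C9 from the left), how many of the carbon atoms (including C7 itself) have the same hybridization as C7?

3

C7 is sp3 (only σ bonds).
C1: sp
C2: sp
C3: sp3 ✓
C4: sp
C5: sp
C6: sp3 ✓
C7: sp3 ✓
C8: sp
C9: sp
3 carbons are sp3.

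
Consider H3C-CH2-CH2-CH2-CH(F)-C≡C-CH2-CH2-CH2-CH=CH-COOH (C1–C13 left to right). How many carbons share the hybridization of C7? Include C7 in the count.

2

C7 is sp (two π bonds).
C1: sp3
C2: sp3
C3: sp3
C4: sp3
C5: sp3
C6: sp ✓
C7: sp ✓
C8: sp3
C9: sp3
C10: sp3
C11: sp2
C12: sp2
C13: sp2
2 carbons are sp.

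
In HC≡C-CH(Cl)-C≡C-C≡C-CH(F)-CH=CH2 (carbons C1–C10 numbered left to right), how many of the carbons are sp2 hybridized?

C1: sp
C2: sp
C3: sp3
C4: sp
C5: sp
C6: sp
C7: sp
C8: sp3
C9: sp2 ✓
C10: sp2 ✓
C9, C10 → 2 sp2 carbons.

2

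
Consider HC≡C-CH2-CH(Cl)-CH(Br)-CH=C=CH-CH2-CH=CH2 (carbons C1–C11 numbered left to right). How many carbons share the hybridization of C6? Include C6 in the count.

4

C6 is sp2 (one π bond).
C1: sp
C2: sp
C3: sp3
C4: sp3
C5: sp3
C6: sp2 ✓
C7: sp
C8: sp2 ✓
C9: sp3
C10: sp2 ✓
C11: sp2 ✓
4 carbons are sp2.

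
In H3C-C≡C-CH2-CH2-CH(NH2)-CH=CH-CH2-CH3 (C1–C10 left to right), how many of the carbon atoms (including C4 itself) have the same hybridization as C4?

6

C4 is sp3 (only σ bonds).
C1: sp3 ✓
C2: sp
C3: sp
C4: sp3 ✓
C5: sp3 ✓
C6: sp3 ✓
C7: sp2
C8: sp2
C9: sp3 ✓
C10: sp3 ✓
6 carbons are sp3.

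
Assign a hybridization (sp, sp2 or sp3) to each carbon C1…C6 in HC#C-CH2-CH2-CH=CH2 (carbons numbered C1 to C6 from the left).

C1 sp, C2 sp, C3 sp3, C4 sp3, C5 sp2, C6 sp2

C1 has 2 σ bonds, plus two π bonds: steric number 2 → sp.
C2: 2 σ bonds, plus two π bonds — 2 electron domains, sp.
C3 — 4 σ bonds. Steric number 4, so sp3.
C4 — 4 σ bonds. Steric number 4, so sp3.
C5: 3 σ bonds, plus one π bond — 3 electron domains, sp2.
C6: 3 σ bonds, plus one π bond — 3 electron domains, sp2.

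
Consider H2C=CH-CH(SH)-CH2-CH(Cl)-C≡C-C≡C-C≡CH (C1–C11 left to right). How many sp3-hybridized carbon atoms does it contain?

C1: sp2
C2: sp2
C3: sp3 ✓
C4: sp3 ✓
C5: sp3 ✓
C6: sp
C7: sp
C8: sp
C9: sp
C10: sp
C11: sp
C3, C4, C5 → 3 sp3 carbons.

3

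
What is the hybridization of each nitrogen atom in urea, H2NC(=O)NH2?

Both N lone pairs are conjugated with the C=O; planar sp2.

sp2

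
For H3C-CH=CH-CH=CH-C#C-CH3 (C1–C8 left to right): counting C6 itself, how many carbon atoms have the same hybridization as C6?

C6 is sp (two π bonds).
C1: sp3
C2: sp2
C3: sp2
C4: sp2
C5: sp2
C6: sp ✓
C7: sp ✓
C8: sp3
2 carbons are sp.

2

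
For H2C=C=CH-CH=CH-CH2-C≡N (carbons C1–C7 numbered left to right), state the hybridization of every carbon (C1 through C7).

C1 sp2, C2 sp, C3 sp2, C4 sp2, C5 sp2, C6 sp3, C7 sp

C1: 3 σ bonds, plus one π bond — 3 electron domains, sp2.
C2 (2 σ bonds, plus two π bonds) has steric number 2: sp.
C3 has 3 σ bonds, plus one π bond: steric number 3 → sp2.
C4: 3 σ bonds, plus one π bond; 3 regions of electron density → sp2.
C5: 3 σ bonds, plus one π bond — 3 electron domains, sp2.
C6 (4 σ bonds) has steric number 4: sp3.
C7: 2 σ bonds, plus two π bonds; 2 regions of electron density → sp.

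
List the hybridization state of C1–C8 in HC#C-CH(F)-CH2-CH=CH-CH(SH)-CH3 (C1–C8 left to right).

C1 sp, C2 sp, C3 sp3, C4 sp3, C5 sp2, C6 sp2, C7 sp3, C8 sp3

C1 carries 2 σ bonds, plus two π bonds, giving a steric number of 2, so it is sp.
C2: 2 σ bonds, plus two π bonds; 2 regions of electron density → sp.
C3: 4 σ bonds; 4 regions of electron density → sp3.
C4 is sp3: 4 σ bonds, 4 electron-density regions.
C5: 3 σ bonds, plus one π bond — 3 electron domains, sp2.
C6: 3 σ bonds, plus one π bond — 3 electron domains, sp2.
C7 carries 4 σ bonds, giving a steric number of 4, so it is sp3.
C8 is sp3: 4 σ bonds, 4 electron-density regions.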